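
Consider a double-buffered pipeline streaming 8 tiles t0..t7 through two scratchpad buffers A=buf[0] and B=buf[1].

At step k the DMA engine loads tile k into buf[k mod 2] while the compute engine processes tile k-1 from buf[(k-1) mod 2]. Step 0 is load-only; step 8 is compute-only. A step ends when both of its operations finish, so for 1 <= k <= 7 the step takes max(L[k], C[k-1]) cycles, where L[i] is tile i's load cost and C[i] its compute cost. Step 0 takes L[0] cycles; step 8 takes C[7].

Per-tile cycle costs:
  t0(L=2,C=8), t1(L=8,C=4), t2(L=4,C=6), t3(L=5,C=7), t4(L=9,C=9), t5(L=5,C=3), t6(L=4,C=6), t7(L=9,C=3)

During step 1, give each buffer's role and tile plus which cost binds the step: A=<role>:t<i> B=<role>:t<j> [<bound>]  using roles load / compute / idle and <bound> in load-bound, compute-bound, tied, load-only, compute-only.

step 1: A=compute:t0 B=load:t1 [tied]

k=0 load=t0/2c comp=- wait=2 total=2
k=1 load=t1/8c comp=t0/8c wait=8 total=10
k=2 load=t2/4c comp=t1/4c wait=4 total=14
k=3 load=t3/5c comp=t2/6c wait=6 total=20
k=4 load=t4/9c comp=t3/7c wait=9 total=29
k=5 load=t5/5c comp=t4/9c wait=9 total=38
k=6 load=t6/4c comp=t5/3c wait=4 total=42
k=7 load=t7/9c comp=t6/6c wait=9 total=51
k=8 load=- comp=t7/3c wait=3 total=54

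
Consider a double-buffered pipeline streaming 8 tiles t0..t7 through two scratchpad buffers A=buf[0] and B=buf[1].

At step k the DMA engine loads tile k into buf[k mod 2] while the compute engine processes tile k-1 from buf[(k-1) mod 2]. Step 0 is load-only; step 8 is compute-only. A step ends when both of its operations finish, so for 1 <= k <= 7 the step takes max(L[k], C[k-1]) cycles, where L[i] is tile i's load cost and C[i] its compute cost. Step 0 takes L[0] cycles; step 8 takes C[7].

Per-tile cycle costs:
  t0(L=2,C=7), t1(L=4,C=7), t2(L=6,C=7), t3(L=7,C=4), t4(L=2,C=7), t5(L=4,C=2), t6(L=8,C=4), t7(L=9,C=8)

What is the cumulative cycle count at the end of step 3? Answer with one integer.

[0] DMA t0→A (2c) ∥ CU idle ⇒ 2c, clock 2
[1] DMA t1→B (4c) ∥ CU A:t0 (7c) ⇒ 7c, clock 9
[2] DMA t2→A (6c) ∥ CU B:t1 (7c) ⇒ 7c, clock 16
[3] DMA t3→B (7c) ∥ CU A:t2 (7c) ⇒ 7c, clock 23
[4] DMA t4→A (2c) ∥ CU B:t3 (4c) ⇒ 4c, clock 27
[5] DMA t5→B (4c) ∥ CU A:t4 (7c) ⇒ 7c, clock 34
[6] DMA t6→A (8c) ∥ CU B:t5 (2c) ⇒ 8c, clock 42
[7] DMA t7→B (9c) ∥ CU A:t6 (4c) ⇒ 9c, clock 51
[8] DMA idle ∥ CU B:t7 (8c) ⇒ 8c, clock 59

end_cycle[3] = 23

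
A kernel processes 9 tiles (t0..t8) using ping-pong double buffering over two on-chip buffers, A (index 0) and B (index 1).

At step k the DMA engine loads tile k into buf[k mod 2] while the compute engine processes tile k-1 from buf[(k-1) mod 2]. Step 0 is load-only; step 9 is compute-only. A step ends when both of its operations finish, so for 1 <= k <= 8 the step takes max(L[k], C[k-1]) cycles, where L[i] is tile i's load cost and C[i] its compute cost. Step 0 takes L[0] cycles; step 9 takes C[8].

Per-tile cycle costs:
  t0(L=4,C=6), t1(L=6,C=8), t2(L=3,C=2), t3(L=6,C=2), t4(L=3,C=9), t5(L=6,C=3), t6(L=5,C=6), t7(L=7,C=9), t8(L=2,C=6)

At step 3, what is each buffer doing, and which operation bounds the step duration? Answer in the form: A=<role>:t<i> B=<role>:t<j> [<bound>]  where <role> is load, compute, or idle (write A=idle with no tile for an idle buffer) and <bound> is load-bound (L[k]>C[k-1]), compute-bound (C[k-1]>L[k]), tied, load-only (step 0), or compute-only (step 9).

step 3: A=compute:t2 B=load:t3 [load-bound]

  0. 4=4c; end=4; A:t0 B:-
  1. max(6,6)=6c; end=10; A:t0 B:t1
  2. max(3,8)=8c; end=18; A:t2 B:t1
  3. max(6,2)=6c; end=24; A:t2 B:t3
  4. max(3,2)=3c; end=27; A:t4 B:t3
  5. max(6,9)=9c; end=36; A:t4 B:t5
  6. max(5,3)=5c; end=41; A:t6 B:t5
  7. max(7,6)=7c; end=48; A:t6 B:t7
  8. max(2,9)=9c; end=57; A:t8 B:t7
  9. 6=6c; end=63; A:t8 B:t7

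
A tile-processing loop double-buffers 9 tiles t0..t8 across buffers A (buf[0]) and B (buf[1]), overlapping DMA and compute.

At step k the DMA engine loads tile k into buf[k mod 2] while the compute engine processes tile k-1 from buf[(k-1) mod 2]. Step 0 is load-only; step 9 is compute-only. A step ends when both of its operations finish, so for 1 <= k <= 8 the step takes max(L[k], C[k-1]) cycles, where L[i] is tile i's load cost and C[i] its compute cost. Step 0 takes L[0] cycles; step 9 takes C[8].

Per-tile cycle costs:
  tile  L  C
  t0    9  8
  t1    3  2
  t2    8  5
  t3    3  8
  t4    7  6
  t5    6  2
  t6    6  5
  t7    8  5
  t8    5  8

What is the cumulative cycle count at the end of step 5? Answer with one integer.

  0. 9=9c; end=9; A:t0 B:-
  1. max(3,8)=8c; end=17; A:t0 B:t1
  2. max(8,2)=8c; end=25; A:t2 B:t1
  3. max(3,5)=5c; end=30; A:t2 B:t3
  4. max(7,8)=8c; end=38; A:t4 B:t3
  5. max(6,6)=6c; end=44; A:t4 B:t5
  6. max(6,2)=6c; end=50; A:t6 B:t5
  7. max(8,5)=8c; end=58; A:t6 B:t7
  8. max(5,5)=5c; end=63; A:t8 B:t7
  9. 8=8c; end=71; A:t8 B:t7

end_cycle[5] = 44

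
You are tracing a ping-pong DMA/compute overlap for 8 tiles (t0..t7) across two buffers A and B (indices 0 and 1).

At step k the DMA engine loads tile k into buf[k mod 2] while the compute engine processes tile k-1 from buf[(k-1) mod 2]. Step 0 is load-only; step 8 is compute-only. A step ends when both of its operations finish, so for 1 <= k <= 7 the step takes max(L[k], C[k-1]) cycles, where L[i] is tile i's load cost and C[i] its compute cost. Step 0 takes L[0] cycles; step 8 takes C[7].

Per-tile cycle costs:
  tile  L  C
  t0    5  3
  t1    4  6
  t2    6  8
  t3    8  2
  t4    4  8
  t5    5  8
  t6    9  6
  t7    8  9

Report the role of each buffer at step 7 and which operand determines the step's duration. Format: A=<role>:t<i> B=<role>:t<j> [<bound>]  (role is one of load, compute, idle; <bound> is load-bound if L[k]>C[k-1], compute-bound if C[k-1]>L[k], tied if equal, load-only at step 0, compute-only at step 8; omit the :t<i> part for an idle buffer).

[0] DMA t0→A (5c) ∥ CU idle ⇒ 5c, clock 5
[1] DMA t1→B (4c) ∥ CU A:t0 (3c) ⇒ 4c, clock 9
[2] DMA t2→A (6c) ∥ CU B:t1 (6c) ⇒ 6c, clock 15
[3] DMA t3→B (8c) ∥ CU A:t2 (8c) ⇒ 8c, clock 23
[4] DMA t4→A (4c) ∥ CU B:t3 (2c) ⇒ 4c, clock 27
[5] DMA t5→B (5c) ∥ CU A:t4 (8c) ⇒ 8c, clock 35
[6] DMA t6→A (9c) ∥ CU B:t5 (8c) ⇒ 9c, clock 44
[7] DMA t7→B (8c) ∥ CU A:t6 (6c) ⇒ 8c, clock 52
[8] DMA idle ∥ CU B:t7 (9c) ⇒ 9c, clock 61

step 7: A=compute:t6 B=load:t7 [load-bound]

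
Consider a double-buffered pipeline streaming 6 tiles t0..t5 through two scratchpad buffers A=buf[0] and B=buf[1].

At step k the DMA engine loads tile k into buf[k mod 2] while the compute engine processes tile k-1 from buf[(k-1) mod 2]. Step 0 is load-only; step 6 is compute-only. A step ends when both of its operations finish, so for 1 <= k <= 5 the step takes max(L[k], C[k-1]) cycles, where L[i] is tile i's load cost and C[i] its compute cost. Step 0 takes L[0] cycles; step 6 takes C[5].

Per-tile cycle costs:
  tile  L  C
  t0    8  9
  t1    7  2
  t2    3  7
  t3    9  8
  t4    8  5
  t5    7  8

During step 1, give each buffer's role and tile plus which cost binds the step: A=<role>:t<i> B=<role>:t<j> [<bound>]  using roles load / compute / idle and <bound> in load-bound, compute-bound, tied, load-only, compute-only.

step 1: A=compute:t0 B=load:t1 [compute-bound]

  0. 8=8c; end=8; A:t0 B:-
  1. max(7,9)=9c; end=17; A:t0 B:t1
  2. max(3,2)=3c; end=20; A:t2 B:t1
  3. max(9,7)=9c; end=29; A:t2 B:t3
  4. max(8,8)=8c; end=37; A:t4 B:t3
  5. max(7,5)=7c; end=44; A:t4 B:t5
  6. 8=8c; end=52; A:t4 B:t5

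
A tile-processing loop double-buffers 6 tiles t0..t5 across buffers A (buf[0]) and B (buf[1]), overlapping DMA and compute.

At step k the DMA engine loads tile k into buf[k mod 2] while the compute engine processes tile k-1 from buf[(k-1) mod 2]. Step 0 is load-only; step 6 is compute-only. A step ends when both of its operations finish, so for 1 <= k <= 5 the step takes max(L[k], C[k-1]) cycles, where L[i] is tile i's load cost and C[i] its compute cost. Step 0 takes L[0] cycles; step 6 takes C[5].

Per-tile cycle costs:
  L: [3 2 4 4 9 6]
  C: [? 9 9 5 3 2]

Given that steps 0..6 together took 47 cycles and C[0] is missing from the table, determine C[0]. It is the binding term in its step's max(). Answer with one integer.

step 0: dur = L[0]=3 = 3
step 1: dur = max(L[1]=2, C[0]=?) = C[0]  (unknown; binding)
step 2: dur = max(L[2]=4, C[1]=9) = 9
step 3: dur = max(L[3]=4, C[2]=9) = 9
step 4: dur = max(L[4]=9, C[3]=5) = 9
step 5: dur = max(L[5]=6, C[4]=3) = 6
step 6: dur = C[5]=2 = 2
sum of known step durations = 38
dur[1] = total - known = 47 - 38 = 9
C[0] is the binding max in step 1, so C[0] = dur[1] = 9

C[0] = 9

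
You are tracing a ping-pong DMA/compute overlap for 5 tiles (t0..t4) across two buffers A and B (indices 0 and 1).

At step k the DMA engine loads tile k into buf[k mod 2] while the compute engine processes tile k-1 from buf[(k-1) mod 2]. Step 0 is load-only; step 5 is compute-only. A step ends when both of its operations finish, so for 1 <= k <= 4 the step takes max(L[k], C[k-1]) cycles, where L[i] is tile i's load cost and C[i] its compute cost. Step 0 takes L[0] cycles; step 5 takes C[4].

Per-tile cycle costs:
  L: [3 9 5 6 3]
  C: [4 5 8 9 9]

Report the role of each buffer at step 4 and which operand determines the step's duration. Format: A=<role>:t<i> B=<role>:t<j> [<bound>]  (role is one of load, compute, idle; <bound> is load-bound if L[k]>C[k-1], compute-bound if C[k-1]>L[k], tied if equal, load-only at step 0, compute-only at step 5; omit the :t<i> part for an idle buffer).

step 4: A=load:t4 B=compute:t3 [compute-bound]

  0. 3=3c; end=3; A:t0 B:-
  1. max(9,4)=9c; end=12; A:t0 B:t1
  2. max(5,5)=5c; end=17; A:t2 B:t1
  3. max(6,8)=8c; end=25; A:t2 B:t3
  4. max(3,9)=9c; end=34; A:t4 B:t3
  5. 9=9c; end=43; A:t4 B:t3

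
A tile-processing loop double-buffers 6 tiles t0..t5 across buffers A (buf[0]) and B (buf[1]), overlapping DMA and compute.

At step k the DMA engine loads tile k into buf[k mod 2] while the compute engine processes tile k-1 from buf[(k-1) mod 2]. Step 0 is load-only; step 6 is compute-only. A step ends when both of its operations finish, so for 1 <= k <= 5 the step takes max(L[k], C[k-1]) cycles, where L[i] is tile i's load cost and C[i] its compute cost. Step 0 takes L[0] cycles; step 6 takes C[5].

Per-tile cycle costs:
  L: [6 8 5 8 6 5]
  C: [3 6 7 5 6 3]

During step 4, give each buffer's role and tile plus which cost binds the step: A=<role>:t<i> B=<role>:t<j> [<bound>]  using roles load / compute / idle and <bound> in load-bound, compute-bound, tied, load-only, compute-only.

step 4: A=load:t4 B=compute:t3 [load-bound]

step 0: L[0]=6 → dur=6, Σ=6 | A=load:t0 B=idle [load-only]
step 1: L[1]=8 C[0]=3 → dur=8, Σ=14 | A=compute:t0 B=load:t1 [load-bound]
step 2: L[2]=5 C[1]=6 → dur=6, Σ=20 | A=load:t2 B=compute:t1 [compute-bound]
step 3: L[3]=8 C[2]=7 → dur=8, Σ=28 | A=compute:t2 B=load:t3 [load-bound]
step 4: L[4]=6 C[3]=5 → dur=6, Σ=34 | A=load:t4 B=compute:t3 [load-bound]
step 5: L[5]=5 C[4]=6 → dur=6, Σ=40 | A=compute:t4 B=load:t5 [compute-bound]
step 6: C[5]=3 → dur=3, Σ=43 | A=idle B=compute:t5 [compute-only]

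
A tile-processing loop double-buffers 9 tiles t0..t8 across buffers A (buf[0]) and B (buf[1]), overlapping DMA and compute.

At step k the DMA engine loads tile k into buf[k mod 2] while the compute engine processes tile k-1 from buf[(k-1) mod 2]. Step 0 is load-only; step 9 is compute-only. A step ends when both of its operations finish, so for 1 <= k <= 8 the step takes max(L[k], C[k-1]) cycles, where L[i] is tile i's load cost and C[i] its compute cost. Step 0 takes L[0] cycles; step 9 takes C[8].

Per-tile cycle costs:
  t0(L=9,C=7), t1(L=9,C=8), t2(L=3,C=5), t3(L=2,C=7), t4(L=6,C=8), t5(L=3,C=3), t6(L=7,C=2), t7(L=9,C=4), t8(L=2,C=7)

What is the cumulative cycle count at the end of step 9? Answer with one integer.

step 0: L[0]=9 → dur=9, Σ=9 | A=load:t0 B=idle [load-only]
step 1: L[1]=9 C[0]=7 → dur=9, Σ=18 | A=compute:t0 B=load:t1 [load-bound]
step 2: L[2]=3 C[1]=8 → dur=8, Σ=26 | A=load:t2 B=compute:t1 [compute-bound]
step 3: L[3]=2 C[2]=5 → dur=5, Σ=31 | A=compute:t2 B=load:t3 [compute-bound]
step 4: L[4]=6 C[3]=7 → dur=7, Σ=38 | A=load:t4 B=compute:t3 [compute-bound]
step 5: L[5]=3 C[4]=8 → dur=8, Σ=46 | A=compute:t4 B=load:t5 [compute-bound]
step 6: L[6]=7 C[5]=3 → dur=7, Σ=53 | A=load:t6 B=compute:t5 [load-bound]
step 7: L[7]=9 C[6]=2 → dur=9, Σ=62 | A=compute:t6 B=load:t7 [load-bound]
step 8: L[8]=2 C[7]=4 → dur=4, Σ=66 | A=load:t8 B=compute:t7 [compute-bound]
step 9: C[8]=7 → dur=7, Σ=73 | A=compute:t8 B=idle [compute-only]

end_cycle[9] = 73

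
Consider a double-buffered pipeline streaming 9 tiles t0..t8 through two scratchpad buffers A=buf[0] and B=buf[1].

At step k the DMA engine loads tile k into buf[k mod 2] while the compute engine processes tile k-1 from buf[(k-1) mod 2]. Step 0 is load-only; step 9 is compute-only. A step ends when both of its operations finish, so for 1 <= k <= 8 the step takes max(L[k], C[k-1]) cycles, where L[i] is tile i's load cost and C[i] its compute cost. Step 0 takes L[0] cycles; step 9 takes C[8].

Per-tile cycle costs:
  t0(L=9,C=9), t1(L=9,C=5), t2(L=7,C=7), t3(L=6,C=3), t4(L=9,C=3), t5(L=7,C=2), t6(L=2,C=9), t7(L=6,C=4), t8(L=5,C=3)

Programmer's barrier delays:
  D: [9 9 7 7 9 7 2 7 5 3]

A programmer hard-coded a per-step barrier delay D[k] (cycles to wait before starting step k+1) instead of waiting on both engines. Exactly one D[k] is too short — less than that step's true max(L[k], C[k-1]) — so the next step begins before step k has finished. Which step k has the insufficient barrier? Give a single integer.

step 0: need L[0]=9 = 9; D[0]=9 ok
step 1: need max(L[1]=9,C[0]=9) = 9; D[1]=9 ok
step 2: need max(L[2]=7,C[1]=5) = 7; D[2]=7 ok
step 3: need max(L[3]=6,C[2]=7) = 7; D[3]=7 ok
step 4: need max(L[4]=9,C[3]=3) = 9; D[4]=9 ok
step 5: need max(L[5]=7,C[4]=3) = 7; D[5]=7 ok
step 6: need max(L[6]=2,C[5]=2) = 2; D[6]=2 ok
step 7: need max(L[7]=6,C[6]=9) = 9; D[7]=7 SHORT
step 8: need max(L[8]=5,C[7]=4) = 5; D[8]=5 ok
step 9: need C[8]=3 = 3; D[9]=3 ok

hazard at step 7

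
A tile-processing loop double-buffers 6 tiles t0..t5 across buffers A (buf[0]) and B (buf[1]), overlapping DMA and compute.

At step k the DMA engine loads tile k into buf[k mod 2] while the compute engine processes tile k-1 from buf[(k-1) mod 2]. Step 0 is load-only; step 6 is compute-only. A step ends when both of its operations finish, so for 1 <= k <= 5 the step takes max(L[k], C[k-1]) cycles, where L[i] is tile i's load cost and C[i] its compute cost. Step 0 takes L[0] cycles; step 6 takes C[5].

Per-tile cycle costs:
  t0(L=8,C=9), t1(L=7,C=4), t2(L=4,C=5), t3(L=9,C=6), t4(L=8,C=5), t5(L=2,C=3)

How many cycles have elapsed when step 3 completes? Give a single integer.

end_cycle[3] = 30

  0. 8=8c; end=8; A:t0 B:-
  1. max(7,9)=9c; end=17; A:t0 B:t1
  2. max(4,4)=4c; end=21; A:t2 B:t1
  3. max(9,5)=9c; end=30; A:t2 B:t3
  4. max(8,6)=8c; end=38; A:t4 B:t3
  5. max(2,5)=5c; end=43; A:t4 B:t5
  6. 3=3c; end=46; A:t4 B:t5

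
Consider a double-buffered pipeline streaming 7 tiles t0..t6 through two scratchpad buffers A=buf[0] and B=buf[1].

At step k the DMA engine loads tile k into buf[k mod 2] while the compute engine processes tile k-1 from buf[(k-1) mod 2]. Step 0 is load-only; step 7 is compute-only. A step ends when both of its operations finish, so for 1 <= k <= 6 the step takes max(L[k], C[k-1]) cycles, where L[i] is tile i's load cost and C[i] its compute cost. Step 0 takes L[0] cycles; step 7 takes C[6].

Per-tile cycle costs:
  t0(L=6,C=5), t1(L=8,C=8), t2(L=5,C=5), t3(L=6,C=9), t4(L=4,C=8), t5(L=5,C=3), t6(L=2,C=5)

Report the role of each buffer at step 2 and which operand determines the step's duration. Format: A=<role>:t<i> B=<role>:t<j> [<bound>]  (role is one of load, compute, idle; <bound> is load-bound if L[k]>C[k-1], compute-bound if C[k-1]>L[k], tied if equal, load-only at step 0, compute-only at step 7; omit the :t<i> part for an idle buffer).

step 2: A=load:t2 B=compute:t1 [compute-bound]

k=0 load=t0/6c comp=- wait=6 total=6
k=1 load=t1/8c comp=t0/5c wait=8 total=14
k=2 load=t2/5c comp=t1/8c wait=8 total=22
k=3 load=t3/6c comp=t2/5c wait=6 total=28
k=4 load=t4/4c comp=t3/9c wait=9 total=37
k=5 load=t5/5c comp=t4/8c wait=8 total=45
k=6 load=t6/2c comp=t5/3c wait=3 total=48
k=7 load=- comp=t6/5c wait=5 total=53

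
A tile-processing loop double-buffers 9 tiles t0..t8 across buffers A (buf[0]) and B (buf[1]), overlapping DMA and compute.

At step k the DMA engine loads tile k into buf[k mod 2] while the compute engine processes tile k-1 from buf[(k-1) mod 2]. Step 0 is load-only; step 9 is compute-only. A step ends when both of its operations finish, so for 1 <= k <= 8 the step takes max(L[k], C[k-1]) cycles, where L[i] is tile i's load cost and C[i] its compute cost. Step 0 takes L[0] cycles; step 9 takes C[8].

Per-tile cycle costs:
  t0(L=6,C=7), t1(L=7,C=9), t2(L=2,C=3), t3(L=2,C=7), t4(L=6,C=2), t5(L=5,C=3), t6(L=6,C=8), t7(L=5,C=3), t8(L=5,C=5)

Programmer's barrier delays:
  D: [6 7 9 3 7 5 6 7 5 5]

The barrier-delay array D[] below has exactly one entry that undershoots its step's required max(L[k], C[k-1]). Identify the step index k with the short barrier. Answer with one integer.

k=0 barrier L[0]=6→6c, D[0]=6 ok
k=1 barrier max(L[1]=7,C[0]=7)→7c, D[1]=7 ok
k=2 barrier max(L[2]=2,C[1]=9)→9c, D[2]=9 ok
k=3 barrier max(L[3]=2,C[2]=3)→3c, D[3]=3 ok
k=4 barrier max(L[4]=6,C[3]=7)→7c, D[4]=7 ok
k=5 barrier max(L[5]=5,C[4]=2)→5c, D[5]=5 ok
k=6 barrier max(L[6]=6,C[5]=3)→6c, D[6]=6 ok
k=7 barrier max(L[7]=5,C[6]=8)→8c, D[7]=7 SHORT
k=8 barrier max(L[8]=5,C[7]=3)→5c, D[8]=5 ok
k=9 barrier C[8]=5→5c, D[9]=5 ok

hazard at step 7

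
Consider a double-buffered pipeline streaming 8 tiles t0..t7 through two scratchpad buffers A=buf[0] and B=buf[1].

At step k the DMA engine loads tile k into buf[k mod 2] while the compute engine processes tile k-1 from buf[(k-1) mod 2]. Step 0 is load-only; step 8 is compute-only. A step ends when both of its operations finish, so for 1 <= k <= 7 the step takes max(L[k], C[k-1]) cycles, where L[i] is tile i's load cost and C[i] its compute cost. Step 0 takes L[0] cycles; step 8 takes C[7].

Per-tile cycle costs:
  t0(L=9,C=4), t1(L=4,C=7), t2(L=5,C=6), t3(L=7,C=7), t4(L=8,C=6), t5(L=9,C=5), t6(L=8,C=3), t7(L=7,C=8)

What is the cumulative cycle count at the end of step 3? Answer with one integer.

end_cycle[3] = 27

  0. 9=9c; end=9; A:t0 B:-
  1. max(4,4)=4c; end=13; A:t0 B:t1
  2. max(5,7)=7c; end=20; A:t2 B:t1
  3. max(7,6)=7c; end=27; A:t2 B:t3
  4. max(8,7)=8c; end=35; A:t4 B:t3
  5. max(9,6)=9c; end=44; A:t4 B:t5
  6. max(8,5)=8c; end=52; A:t6 B:t5
  7. max(7,3)=7c; end=59; A:t6 B:t7
  8. 8=8c; end=67; A:t6 B:t7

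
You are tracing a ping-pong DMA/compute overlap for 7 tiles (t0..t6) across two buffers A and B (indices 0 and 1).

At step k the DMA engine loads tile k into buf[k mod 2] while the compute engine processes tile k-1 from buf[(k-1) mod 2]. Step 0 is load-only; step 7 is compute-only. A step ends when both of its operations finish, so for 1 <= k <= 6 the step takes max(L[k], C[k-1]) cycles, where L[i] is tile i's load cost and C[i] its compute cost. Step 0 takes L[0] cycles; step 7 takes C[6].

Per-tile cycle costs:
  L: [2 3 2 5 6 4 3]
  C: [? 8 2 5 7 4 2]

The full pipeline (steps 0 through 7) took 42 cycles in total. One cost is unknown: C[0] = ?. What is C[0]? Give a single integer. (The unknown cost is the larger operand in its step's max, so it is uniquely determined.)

step 0 = dur = L[0]=2 = 2
step 1 = dur = max(L[1]=3, C[0]=?) = C[0]  (unknown; binding)
step 2 = dur = max(L[2]=2, C[1]=8) = 8
step 3 = dur = max(L[3]=5, C[2]=2) = 5
step 4 = dur = max(L[4]=6, C[3]=5) = 6
step 5 = dur = max(L[5]=4, C[4]=7) = 7
step 6 = dur = max(L[6]=3, C[5]=4) = 4
step 7 = dur = C[6]=2 = 2
sum of known step durations = 34
dur[1] = total - known = 42 - 34 = 8
C[0] is the binding max in step 1, so C[0] = dur[1] = 8

C[0] = 8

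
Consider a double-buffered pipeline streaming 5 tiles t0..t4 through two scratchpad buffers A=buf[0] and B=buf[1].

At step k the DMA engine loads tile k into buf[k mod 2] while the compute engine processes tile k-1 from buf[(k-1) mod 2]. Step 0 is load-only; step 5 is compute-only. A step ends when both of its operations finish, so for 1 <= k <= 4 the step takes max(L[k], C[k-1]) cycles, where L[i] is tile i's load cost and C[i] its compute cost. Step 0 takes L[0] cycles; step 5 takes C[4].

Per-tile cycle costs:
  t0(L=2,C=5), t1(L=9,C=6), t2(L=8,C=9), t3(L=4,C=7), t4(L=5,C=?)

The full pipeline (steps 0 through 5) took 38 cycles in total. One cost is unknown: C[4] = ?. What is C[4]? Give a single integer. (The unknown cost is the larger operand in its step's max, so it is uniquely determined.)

step 0 → dur = L[0]=2 = 2
step 1 → dur = max(L[1]=9, C[0]=5) = 9
step 2 → dur = max(L[2]=8, C[1]=6) = 8
step 3 → dur = max(L[3]=4, C[2]=9) = 9
step 4 → dur = max(L[4]=5, C[3]=7) = 7
step 5 → dur = C[4]=? = C[4]  (unknown; binding)
sum of known step durations = 35
dur[5] = total - known = 38 - 35 = 3
C[4] is the binding max in step 5, so C[4] = dur[5] = 3

C[4] = 3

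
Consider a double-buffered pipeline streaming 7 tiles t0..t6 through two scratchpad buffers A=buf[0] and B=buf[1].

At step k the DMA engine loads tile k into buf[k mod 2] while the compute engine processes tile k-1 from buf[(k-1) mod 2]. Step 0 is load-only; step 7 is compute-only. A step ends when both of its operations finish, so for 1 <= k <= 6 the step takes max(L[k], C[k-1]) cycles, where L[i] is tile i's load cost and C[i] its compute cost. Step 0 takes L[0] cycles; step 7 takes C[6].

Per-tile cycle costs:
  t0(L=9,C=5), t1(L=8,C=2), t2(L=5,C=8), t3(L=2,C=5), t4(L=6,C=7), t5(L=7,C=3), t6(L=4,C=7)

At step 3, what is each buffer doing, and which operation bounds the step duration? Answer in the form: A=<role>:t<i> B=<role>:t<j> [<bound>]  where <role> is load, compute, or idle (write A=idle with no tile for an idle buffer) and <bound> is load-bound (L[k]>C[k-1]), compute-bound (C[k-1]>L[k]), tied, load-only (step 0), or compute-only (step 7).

[0] DMA t0→A (9c) ∥ CU idle ⇒ 9c, clock 9
[1] DMA t1→B (8c) ∥ CU A:t0 (5c) ⇒ 8c, clock 17
[2] DMA t2→A (5c) ∥ CU B:t1 (2c) ⇒ 5c, clock 22
[3] DMA t3→B (2c) ∥ CU A:t2 (8c) ⇒ 8c, clock 30
[4] DMA t4→A (6c) ∥ CU B:t3 (5c) ⇒ 6c, clock 36
[5] DMA t5→B (7c) ∥ CU A:t4 (7c) ⇒ 7c, clock 43
[6] DMA t6→A (4c) ∥ CU B:t5 (3c) ⇒ 4c, clock 47
[7] DMA idle ∥ CU A:t6 (7c) ⇒ 7c, clock 54

step 3: A=compute:t2 B=load:t3 [compute-bound]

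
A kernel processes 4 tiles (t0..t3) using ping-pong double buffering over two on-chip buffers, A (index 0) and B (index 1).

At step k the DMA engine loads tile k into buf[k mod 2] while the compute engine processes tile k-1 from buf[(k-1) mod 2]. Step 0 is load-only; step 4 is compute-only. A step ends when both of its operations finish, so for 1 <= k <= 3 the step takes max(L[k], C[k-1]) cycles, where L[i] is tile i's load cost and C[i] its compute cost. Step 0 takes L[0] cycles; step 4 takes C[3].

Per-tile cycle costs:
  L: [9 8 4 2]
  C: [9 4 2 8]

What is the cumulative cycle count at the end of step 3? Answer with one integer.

end_cycle[3] = 24

step 0: L[0]=9 → dur=9, Σ=9 | A=load:t0 B=idle [load-only]
step 1: L[1]=8 C[0]=9 → dur=9, Σ=18 | A=compute:t0 B=load:t1 [compute-bound]
step 2: L[2]=4 C[1]=4 → dur=4, Σ=22 | A=load:t2 B=compute:t1 [tied]
step 3: L[3]=2 C[2]=2 → dur=2, Σ=24 | A=compute:t2 B=load:t3 [tied]
step 4: C[3]=8 → dur=8, Σ=32 | A=idle B=compute:t3 [compute-only]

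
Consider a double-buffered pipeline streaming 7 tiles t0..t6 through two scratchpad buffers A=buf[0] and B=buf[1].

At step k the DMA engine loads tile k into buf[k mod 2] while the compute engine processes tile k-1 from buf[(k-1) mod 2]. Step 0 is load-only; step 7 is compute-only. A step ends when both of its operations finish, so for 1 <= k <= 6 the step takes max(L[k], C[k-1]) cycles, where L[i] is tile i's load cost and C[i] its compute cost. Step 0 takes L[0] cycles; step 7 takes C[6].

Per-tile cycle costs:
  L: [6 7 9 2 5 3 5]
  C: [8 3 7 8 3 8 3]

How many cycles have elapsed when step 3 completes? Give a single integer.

step 0: L[0]=6 → dur=6, Σ=6 | A=load:t0 B=idle [load-only]
step 1: L[1]=7 C[0]=8 → dur=8, Σ=14 | A=compute:t0 B=load:t1 [compute-bound]
step 2: L[2]=9 C[1]=3 → dur=9, Σ=23 | A=load:t2 B=compute:t1 [load-bound]
step 3: L[3]=2 C[2]=7 → dur=7, Σ=30 | A=compute:t2 B=load:t3 [compute-bound]
step 4: L[4]=5 C[3]=8 → dur=8, Σ=38 | A=load:t4 B=compute:t3 [compute-bound]
step 5: L[5]=3 C[4]=3 → dur=3, Σ=41 | A=compute:t4 B=load:t5 [tied]
step 6: L[6]=5 C[5]=8 → dur=8, Σ=49 | A=load:t6 B=compute:t5 [compute-bound]
step 7: C[6]=3 → dur=3, Σ=52 | A=compute:t6 B=idle [compute-only]

end_cycle[3] = 30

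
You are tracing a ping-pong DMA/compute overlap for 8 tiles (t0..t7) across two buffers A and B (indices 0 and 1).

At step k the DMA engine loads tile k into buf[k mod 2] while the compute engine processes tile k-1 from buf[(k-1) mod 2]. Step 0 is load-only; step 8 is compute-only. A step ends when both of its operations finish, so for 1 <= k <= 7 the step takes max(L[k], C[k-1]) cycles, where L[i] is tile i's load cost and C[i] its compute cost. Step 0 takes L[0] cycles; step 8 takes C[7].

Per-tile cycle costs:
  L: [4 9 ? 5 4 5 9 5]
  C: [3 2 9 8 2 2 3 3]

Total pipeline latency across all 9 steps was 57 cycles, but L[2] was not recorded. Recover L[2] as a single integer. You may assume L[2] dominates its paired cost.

step 0 → dur = L[0]=4 = 4
step 1 → dur = max(L[1]=9, C[0]=3) = 9
step 2 → dur = max(L[2]=?, C[1]=2) = L[2]  (unknown; binding)
step 3 → dur = max(L[3]=5, C[2]=9) = 9
step 4 → dur = max(L[4]=4, C[3]=8) = 8
step 5 → dur = max(L[5]=5, C[4]=2) = 5
step 6 → dur = max(L[6]=9, C[5]=2) = 9
step 7 → dur = max(L[7]=5, C[6]=3) = 5
step 8 → dur = C[7]=3 = 3
sum of known step durations = 52
dur[2] = total - known = 57 - 52 = 5
L[2] is the binding max in step 2, so L[2] = dur[2] = 5

L[2] = 5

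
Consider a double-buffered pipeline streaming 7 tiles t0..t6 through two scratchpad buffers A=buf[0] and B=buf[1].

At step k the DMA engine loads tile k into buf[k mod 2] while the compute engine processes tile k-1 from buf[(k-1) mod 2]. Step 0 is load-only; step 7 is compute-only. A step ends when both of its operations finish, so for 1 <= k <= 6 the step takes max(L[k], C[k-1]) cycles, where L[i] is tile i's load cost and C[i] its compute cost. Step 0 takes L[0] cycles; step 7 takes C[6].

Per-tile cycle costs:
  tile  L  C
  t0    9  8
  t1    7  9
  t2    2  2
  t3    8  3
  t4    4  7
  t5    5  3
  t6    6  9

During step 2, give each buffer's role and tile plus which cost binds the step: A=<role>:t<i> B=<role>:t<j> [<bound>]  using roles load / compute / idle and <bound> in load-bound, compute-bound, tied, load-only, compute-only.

step 2: A=load:t2 B=compute:t1 [compute-bound]

k=0 load=t0/9c comp=- wait=9 total=9
k=1 load=t1/7c comp=t0/8c wait=8 total=17
k=2 load=t2/2c comp=t1/9c wait=9 total=26
k=3 load=t3/8c comp=t2/2c wait=8 total=34
k=4 load=t4/4c comp=t3/3c wait=4 total=38
k=5 load=t5/5c comp=t4/7c wait=7 total=45
k=6 load=t6/6c comp=t5/3c wait=6 total=51
k=7 load=- comp=t6/9c wait=9 total=60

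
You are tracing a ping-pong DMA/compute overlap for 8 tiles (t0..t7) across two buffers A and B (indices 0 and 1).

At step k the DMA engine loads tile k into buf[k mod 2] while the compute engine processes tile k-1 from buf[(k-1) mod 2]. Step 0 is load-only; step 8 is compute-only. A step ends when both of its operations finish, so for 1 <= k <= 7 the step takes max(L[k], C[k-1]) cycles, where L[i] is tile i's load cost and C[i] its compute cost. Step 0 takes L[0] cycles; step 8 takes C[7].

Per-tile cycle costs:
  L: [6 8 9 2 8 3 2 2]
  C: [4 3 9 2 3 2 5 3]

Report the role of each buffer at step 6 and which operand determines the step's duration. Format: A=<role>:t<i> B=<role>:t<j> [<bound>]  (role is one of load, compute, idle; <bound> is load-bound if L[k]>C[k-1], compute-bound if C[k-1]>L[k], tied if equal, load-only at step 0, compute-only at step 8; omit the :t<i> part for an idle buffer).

step 6: A=load:t6 B=compute:t5 [tied]

step 0: L[0]=6 → dur=6, Σ=6 | A=load:t0 B=idle [load-only]
step 1: L[1]=8 C[0]=4 → dur=8, Σ=14 | A=compute:t0 B=load:t1 [load-bound]
step 2: L[2]=9 C[1]=3 → dur=9, Σ=23 | A=load:t2 B=compute:t1 [load-bound]
step 3: L[3]=2 C[2]=9 → dur=9, Σ=32 | A=compute:t2 B=load:t3 [compute-bound]
step 4: L[4]=8 C[3]=2 → dur=8, Σ=40 | A=load:t4 B=compute:t3 [load-bound]
step 5: L[5]=3 C[4]=3 → dur=3, Σ=43 | A=compute:t4 B=load:t5 [tied]
step 6: L[6]=2 C[5]=2 → dur=2, Σ=45 | A=load:t6 B=compute:t5 [tied]
step 7: L[7]=2 C[6]=5 → dur=5, Σ=50 | A=compute:t6 B=load:t7 [compute-bound]
step 8: C[7]=3 → dur=3, Σ=53 | A=idle B=compute:t7 [compute-only]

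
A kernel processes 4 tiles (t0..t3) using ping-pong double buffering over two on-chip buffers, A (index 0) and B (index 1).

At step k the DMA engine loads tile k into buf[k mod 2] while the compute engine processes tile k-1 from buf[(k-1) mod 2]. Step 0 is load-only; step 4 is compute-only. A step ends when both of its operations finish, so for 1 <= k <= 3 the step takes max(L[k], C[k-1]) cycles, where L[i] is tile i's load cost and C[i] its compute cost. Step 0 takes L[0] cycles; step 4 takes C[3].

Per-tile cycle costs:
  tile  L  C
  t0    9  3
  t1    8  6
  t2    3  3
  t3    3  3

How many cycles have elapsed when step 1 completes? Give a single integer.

end_cycle[1] = 17

[0] DMA t0→A (9c) ∥ CU idle ⇒ 9c, clock 9
[1] DMA t1→B (8c) ∥ CU A:t0 (3c) ⇒ 8c, clock 17
[2] DMA t2→A (3c) ∥ CU B:t1 (6c) ⇒ 6c, clock 23
[3] DMA t3→B (3c) ∥ CU A:t2 (3c) ⇒ 3c, clock 26
[4] DMA idle ∥ CU B:t3 (3c) ⇒ 3c, clock 29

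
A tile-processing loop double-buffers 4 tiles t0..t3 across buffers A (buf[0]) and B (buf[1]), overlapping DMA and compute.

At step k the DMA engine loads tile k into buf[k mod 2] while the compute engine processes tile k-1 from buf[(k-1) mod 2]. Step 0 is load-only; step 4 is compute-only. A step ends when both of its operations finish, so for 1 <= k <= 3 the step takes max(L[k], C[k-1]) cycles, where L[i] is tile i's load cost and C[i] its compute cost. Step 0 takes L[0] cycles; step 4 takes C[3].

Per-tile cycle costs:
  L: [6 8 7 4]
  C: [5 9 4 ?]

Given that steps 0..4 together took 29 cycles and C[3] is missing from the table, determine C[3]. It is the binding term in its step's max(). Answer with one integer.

step 0 = dur = L[0]=6 = 6
step 1 = dur = max(L[1]=8, C[0]=5) = 8
step 2 = dur = max(L[2]=7, C[1]=9) = 9
step 3 = dur = max(L[3]=4, C[2]=4) = 4
step 4 = dur = C[3]=? = C[3]  (unknown; binding)
sum of known step durations = 27
dur[4] = total - known = 29 - 27 = 2
C[3] is the binding max in step 4, so C[3] = dur[4] = 2

C[3] = 2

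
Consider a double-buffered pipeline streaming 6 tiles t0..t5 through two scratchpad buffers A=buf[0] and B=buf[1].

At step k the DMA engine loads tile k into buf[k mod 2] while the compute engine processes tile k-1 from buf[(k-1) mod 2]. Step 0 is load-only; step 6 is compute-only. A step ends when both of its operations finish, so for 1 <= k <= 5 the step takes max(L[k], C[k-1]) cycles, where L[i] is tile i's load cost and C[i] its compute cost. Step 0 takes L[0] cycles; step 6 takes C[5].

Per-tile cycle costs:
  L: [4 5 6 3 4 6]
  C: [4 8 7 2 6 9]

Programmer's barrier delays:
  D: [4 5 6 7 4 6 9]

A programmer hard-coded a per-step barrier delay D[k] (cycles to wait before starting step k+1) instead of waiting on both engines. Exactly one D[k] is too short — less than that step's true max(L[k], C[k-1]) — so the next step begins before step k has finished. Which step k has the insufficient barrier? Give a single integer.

step 0: need L[0]=4 = 4; D[0]=4 ok
step 1: need max(L[1]=5,C[0]=4) = 5; D[1]=5 ok
step 2: need max(L[2]=6,C[1]=8) = 8; D[2]=6 SHORT
step 3: need max(L[3]=3,C[2]=7) = 7; D[3]=7 ok
step 4: need max(L[4]=4,C[3]=2) = 4; D[4]=4 ok
step 5: need max(L[5]=6,C[4]=6) = 6; D[5]=6 ok
step 6: need C[5]=9 = 9; D[6]=9 ok

hazard at step 2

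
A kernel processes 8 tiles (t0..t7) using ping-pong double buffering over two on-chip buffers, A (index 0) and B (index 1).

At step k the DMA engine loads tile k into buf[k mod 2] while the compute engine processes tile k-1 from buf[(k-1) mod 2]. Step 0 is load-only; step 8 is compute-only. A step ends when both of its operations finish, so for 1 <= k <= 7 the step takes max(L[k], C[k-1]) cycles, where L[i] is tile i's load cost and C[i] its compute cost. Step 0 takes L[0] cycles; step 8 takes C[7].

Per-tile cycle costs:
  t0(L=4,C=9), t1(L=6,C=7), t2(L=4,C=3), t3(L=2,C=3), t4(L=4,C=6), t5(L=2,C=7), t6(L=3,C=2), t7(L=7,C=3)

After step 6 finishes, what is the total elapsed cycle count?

end_cycle[6] = 40

[0] DMA t0→A (4c) ∥ CU idle ⇒ 4c, clock 4
[1] DMA t1→B (6c) ∥ CU A:t0 (9c) ⇒ 9c, clock 13
[2] DMA t2→A (4c) ∥ CU B:t1 (7c) ⇒ 7c, clock 20
[3] DMA t3→B (2c) ∥ CU A:t2 (3c) ⇒ 3c, clock 23
[4] DMA t4→A (4c) ∥ CU B:t3 (3c) ⇒ 4c, clock 27
[5] DMA t5→B (2c) ∥ CU A:t4 (6c) ⇒ 6c, clock 33
[6] DMA t6→A (3c) ∥ CU B:t5 (7c) ⇒ 7c, clock 40
[7] DMA t7→B (7c) ∥ CU A:t6 (2c) ⇒ 7c, clock 47
[8] DMA idle ∥ CU B:t7 (3c) ⇒ 3c, clock 50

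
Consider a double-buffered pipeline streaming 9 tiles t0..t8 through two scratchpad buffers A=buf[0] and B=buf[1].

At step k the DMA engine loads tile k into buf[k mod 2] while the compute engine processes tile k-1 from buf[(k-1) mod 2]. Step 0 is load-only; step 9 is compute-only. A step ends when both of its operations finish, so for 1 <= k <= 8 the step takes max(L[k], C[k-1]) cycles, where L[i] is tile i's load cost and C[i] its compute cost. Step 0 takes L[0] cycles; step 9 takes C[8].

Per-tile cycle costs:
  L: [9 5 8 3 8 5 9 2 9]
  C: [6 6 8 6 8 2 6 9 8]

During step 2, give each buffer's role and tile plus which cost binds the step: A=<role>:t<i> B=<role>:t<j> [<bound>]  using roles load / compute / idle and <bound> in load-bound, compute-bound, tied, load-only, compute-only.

[0] DMA t0→A (9c) ∥ CU idle ⇒ 9c, clock 9
[1] DMA t1→B (5c) ∥ CU A:t0 (6c) ⇒ 6c, clock 15
[2] DMA t2→A (8c) ∥ CU B:t1 (6c) ⇒ 8c, clock 23
[3] DMA t3→B (3c) ∥ CU A:t2 (8c) ⇒ 8c, clock 31
[4] DMA t4→A (8c) ∥ CU B:t3 (6c) ⇒ 8c, clock 39
[5] DMA t5→B (5c) ∥ CU A:t4 (8c) ⇒ 8c, clock 47
[6] DMA t6→A (9c) ∥ CU B:t5 (2c) ⇒ 9c, clock 56
[7] DMA t7→B (2c) ∥ CU A:t6 (6c) ⇒ 6c, clock 62
[8] DMA t8→A (9c) ∥ CU B:t7 (9c) ⇒ 9c, clock 71
[9] DMA idle ∥ CU A:t8 (8c) ⇒ 8c, clock 79

step 2: A=load:t2 B=compute:t1 [load-bound]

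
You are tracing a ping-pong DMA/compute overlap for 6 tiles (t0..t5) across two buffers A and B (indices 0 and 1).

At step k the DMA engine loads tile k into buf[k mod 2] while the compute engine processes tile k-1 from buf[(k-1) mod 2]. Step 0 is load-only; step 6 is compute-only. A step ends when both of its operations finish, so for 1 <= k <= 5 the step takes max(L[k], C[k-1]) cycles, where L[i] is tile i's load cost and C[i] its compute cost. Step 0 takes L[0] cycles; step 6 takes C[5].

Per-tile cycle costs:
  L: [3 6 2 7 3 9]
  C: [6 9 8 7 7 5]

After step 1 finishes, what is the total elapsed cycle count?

end_cycle[1] = 9

  0. 3=3c; end=3; A:t0 B:-
  1. max(6,6)=6c; end=9; A:t0 B:t1
  2. max(2,9)=9c; end=18; A:t2 B:t1
  3. max(7,8)=8c; end=26; A:t2 B:t3
  4. max(3,7)=7c; end=33; A:t4 B:t3
  5. max(9,7)=9c; end=42; A:t4 B:t5
  6. 5=5c; end=47; A:t4 B:t5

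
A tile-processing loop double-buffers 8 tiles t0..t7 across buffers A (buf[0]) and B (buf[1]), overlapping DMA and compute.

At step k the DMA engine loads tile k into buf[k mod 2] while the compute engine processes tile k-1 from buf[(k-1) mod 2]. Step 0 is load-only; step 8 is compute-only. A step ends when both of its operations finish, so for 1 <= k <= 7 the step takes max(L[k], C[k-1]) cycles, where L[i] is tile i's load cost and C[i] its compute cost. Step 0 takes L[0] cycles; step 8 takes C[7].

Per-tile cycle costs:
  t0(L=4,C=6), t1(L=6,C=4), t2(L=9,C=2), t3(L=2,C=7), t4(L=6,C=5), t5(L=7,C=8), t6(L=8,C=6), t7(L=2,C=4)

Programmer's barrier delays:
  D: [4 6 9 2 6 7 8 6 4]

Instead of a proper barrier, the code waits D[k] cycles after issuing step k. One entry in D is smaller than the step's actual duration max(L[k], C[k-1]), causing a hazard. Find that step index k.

hazard at step 4

[0] required=L[0]=4=4 vs D=4 ok
[1] required=max(L[1]=6,C[0]=6)=6 vs D=6 ok
[2] required=max(L[2]=9,C[1]=4)=9 vs D=9 ok
[3] required=max(L[3]=2,C[2]=2)=2 vs D=2 ok
[4] required=max(L[4]=6,C[3]=7)=7 vs D=6 SHORT
[5] required=max(L[5]=7,C[4]=5)=7 vs D=7 ok
[6] required=max(L[6]=8,C[5]=8)=8 vs D=8 ok
[7] required=max(L[7]=2,C[6]=6)=6 vs D=6 ok
[8] required=C[7]=4=4 vs D=4 ok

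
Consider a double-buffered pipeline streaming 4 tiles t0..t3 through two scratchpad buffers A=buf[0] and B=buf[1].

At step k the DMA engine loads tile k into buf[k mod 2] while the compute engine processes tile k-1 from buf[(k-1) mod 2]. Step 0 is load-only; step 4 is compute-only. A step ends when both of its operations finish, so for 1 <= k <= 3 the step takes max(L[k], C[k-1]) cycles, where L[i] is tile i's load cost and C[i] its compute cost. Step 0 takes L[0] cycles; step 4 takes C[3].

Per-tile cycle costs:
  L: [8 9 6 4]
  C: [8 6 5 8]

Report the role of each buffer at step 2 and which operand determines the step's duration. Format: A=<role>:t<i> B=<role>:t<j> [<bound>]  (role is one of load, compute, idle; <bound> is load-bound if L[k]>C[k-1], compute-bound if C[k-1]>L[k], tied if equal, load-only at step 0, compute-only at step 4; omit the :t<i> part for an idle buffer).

step 2: A=load:t2 B=compute:t1 [tied]

step 0: L[0]=8 → dur=8, Σ=8 | A=load:t0 B=idle [load-only]
step 1: L[1]=9 C[0]=8 → dur=9, Σ=17 | A=compute:t0 B=load:t1 [load-bound]
step 2: L[2]=6 C[1]=6 → dur=6, Σ=23 | A=load:t2 B=compute:t1 [tied]
step 3: L[3]=4 C[2]=5 → dur=5, Σ=28 | A=compute:t2 B=load:t3 [compute-bound]
step 4: C[3]=8 → dur=8, Σ=36 | A=idle B=compute:t3 [compute-only]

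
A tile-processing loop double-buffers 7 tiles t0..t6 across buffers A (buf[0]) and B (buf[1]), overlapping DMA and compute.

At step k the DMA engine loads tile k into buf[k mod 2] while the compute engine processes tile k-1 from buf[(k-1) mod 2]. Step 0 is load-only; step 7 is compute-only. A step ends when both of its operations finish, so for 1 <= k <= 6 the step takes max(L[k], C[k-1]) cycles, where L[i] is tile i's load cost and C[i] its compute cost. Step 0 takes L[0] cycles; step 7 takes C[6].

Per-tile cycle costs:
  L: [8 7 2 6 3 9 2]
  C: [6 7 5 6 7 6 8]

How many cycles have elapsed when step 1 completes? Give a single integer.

step 0: L[0]=8 → dur=8, Σ=8 | A=load:t0 B=idle [load-only]
step 1: L[1]=7 C[0]=6 → dur=7, Σ=15 | A=compute:t0 B=load:t1 [load-bound]
step 2: L[2]=2 C[1]=7 → dur=7, Σ=22 | A=load:t2 B=compute:t1 [compute-bound]
step 3: L[3]=6 C[2]=5 → dur=6, Σ=28 | A=compute:t2 B=load:t3 [load-bound]
step 4: L[4]=3 C[3]=6 → dur=6, Σ=34 | A=load:t4 B=compute:t3 [compute-bound]
step 5: L[5]=9 C[4]=7 → dur=9, Σ=43 | A=compute:t4 B=load:t5 [load-bound]
step 6: L[6]=2 C[5]=6 → dur=6, Σ=49 | A=load:t6 B=compute:t5 [compute-bound]
step 7: C[6]=8 → dur=8, Σ=57 | A=compute:t6 B=idle [compute-only]

end_cycle[1] = 15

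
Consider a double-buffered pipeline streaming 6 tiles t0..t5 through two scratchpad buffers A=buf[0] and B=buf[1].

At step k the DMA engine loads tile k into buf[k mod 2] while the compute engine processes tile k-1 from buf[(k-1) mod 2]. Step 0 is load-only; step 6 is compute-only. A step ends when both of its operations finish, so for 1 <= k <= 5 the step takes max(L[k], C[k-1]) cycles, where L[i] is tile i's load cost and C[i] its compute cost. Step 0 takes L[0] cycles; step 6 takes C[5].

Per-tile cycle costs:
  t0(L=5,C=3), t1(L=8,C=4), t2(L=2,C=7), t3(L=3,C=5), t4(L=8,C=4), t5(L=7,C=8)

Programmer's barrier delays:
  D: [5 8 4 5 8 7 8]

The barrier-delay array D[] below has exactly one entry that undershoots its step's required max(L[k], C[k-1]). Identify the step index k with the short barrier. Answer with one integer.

k=0 barrier L[0]=5→5c, D[0]=5 ok
k=1 barrier max(L[1]=8,C[0]=3)→8c, D[1]=8 ok
k=2 barrier max(L[2]=2,C[1]=4)→4c, D[2]=4 ok
k=3 barrier max(L[3]=3,C[2]=7)→7c, D[3]=5 SHORT
k=4 barrier max(L[4]=8,C[3]=5)→8c, D[4]=8 ok
k=5 barrier max(L[5]=7,C[4]=4)→7c, D[5]=7 ok
k=6 barrier C[5]=8→8c, D[6]=8 ok

hazard at step 3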